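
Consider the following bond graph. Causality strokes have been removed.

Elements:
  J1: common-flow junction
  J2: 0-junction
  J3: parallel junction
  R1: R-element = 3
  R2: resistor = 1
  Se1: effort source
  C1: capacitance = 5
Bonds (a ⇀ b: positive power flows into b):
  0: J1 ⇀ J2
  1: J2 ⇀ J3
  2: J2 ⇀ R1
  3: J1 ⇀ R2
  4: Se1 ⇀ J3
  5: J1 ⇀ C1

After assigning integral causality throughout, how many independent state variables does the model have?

1  (C1 all integral)

b4 stroke at J3  (Se1 fixes effort; stroke away)
b1 stroke at J2  (common-e at J3 fixed by 4)
b0 stroke at J1  (J2: bond 1 brought effort, rest push out)
b2 stroke at R1  (J2 effort already set via bond 1)
b5 stroke at J1  (C1 integral (e out))
b3 stroke at R2  (closing 1-jn rule on J1)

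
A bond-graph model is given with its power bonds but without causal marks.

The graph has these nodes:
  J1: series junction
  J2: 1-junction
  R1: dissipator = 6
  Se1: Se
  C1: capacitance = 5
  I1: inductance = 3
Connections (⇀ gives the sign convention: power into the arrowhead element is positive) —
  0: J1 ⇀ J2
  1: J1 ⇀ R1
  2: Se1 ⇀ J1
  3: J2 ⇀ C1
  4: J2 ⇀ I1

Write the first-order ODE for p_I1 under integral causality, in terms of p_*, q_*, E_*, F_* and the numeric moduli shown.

b2 stroke at J1  (source Se1 imposes e)
b3 stroke at J2  (prefer integral on C1)
b4 stroke at I1  (I1 integral (f out))
b0 stroke at J2  (J2: bond 4 brought flow, rest push out)
b1 stroke at J1  (1-jn J1 has f-setter on 0)

dp_I1/dt = E_Se1 - 2*p_I1 - q_C1/5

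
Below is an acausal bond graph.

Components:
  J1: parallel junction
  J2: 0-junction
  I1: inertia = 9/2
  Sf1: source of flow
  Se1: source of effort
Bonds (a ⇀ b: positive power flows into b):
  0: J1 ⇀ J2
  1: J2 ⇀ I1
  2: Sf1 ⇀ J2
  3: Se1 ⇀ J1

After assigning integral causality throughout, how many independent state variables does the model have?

1  (I1 all integral)

β2 →Sf1  (Sf1 fixes flow; stroke at Sf1)
β3 →J1  (Se1: effort source, stroke at far end)
β0 →J2  (J1: bond 3 brought effort, rest push out)
β1 →I1  (common-e at J2 fixed by 0)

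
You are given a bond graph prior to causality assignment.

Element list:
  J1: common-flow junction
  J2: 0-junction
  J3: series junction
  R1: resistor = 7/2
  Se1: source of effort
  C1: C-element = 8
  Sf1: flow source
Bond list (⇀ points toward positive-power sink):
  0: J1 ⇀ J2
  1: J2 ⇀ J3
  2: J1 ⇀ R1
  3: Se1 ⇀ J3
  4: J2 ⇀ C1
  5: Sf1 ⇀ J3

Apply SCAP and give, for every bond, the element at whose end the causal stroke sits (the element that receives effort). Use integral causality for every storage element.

β3 |J3  (Se1: effort source, stroke at far end)
β5 |Sf1  (Sf1 (Sf) sets flow on bond)
β1 |J3  (J3: bond 5 brought flow, rest push out)
β4 |J2  (C1: C, integral causality)
β0 |J1  (common-e at J2 fixed by 4)
β2 |R1  (only one flow-in slot at J1)

β0 stroke→J1
β1 stroke→J3
β2 stroke→R1
β3 stroke→J3
β4 stroke→J2
β5 stroke→Sf1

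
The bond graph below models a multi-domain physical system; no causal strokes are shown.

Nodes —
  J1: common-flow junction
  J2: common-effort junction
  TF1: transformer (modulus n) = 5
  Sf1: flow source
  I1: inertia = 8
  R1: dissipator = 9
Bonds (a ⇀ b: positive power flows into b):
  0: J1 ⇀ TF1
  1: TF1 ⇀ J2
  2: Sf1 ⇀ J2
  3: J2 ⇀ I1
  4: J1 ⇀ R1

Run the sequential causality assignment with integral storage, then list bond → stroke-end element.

#2 stroke at Sf1  (source Sf1 imposes f)
#3 stroke at I1  (I1: I, integral causality)
#1 stroke at J2  (closing 0-jn rule on J2)
#0 stroke at TF1  (TF1 one-in-one-out from 1)
#4 stroke at J1  (J1 flow already set via bond 0)

b0 →TF1
b1 →J2
b2 →Sf1
b3 →I1
b4 →J1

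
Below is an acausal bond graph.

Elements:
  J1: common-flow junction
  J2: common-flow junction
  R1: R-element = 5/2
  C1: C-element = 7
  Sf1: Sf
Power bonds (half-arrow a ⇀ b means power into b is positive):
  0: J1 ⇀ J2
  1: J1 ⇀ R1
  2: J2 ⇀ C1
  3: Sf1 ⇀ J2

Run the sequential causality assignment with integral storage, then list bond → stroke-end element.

b3 stroke→Sf1  (Sf1: flow source, stroke at near end)
b0 stroke→J2  (J2 flow already set via bond 3)
b2 stroke→J2  (common-f at J2 fixed by 3)
b1 stroke→J1  (common-f at J1 fixed by 0)

b0 stroke at J2
b1 stroke at J1
b2 stroke at J2
b3 stroke at Sf1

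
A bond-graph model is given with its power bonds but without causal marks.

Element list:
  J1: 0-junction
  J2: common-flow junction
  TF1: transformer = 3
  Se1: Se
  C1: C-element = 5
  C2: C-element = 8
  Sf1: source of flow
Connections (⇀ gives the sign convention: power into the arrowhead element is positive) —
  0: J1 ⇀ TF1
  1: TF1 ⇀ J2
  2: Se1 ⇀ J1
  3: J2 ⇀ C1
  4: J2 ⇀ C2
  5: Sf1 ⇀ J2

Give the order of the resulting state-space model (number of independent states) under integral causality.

#2 stroke at J1  (source Se1 imposes e)
#5 stroke at Sf1  (Sf1 (Sf) sets flow on bond)
#0 stroke at TF1  (common-e at J1 fixed by 2)
#1 stroke at J2  (J2: bond 5 brought flow, rest push out)
#3 stroke at J2  (1-jn J2 has f-setter on 5)
#4 stroke at J2  (J2 flow already set via bond 5)

2  (C1, C2 all integral)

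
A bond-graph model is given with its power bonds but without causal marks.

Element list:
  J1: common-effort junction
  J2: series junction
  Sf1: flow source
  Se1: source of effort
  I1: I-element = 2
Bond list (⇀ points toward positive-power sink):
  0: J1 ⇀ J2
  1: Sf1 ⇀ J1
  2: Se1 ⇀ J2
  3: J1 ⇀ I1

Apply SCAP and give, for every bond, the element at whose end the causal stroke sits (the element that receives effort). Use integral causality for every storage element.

bond 0 stroke at J1
bond 1 stroke at Sf1
bond 2 stroke at J2
bond 3 stroke at I1

β1 →Sf1  (Sf1: flow source, stroke at near end)
β2 →J2  (Se1 (Se) sets effort on bond)
β0 →J1  (only one flow-in slot at J2)
β3 →I1  (0-jn J1 has e-setter on 0)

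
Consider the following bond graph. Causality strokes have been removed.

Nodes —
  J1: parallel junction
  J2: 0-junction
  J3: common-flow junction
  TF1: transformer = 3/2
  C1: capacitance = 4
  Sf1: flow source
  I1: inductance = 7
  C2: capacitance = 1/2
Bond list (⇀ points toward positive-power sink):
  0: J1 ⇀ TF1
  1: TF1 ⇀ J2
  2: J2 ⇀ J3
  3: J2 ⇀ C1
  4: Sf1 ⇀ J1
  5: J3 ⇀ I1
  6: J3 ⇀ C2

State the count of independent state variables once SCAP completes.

b4 stroke at Sf1  (Sf1 fixes flow; stroke at Sf1)
b0 stroke at J1  (J1: last free bond brings effort in)
b1 stroke at TF1  (through TF1, causality passes straight; one stroke at TF1)
b3 stroke at J2  (C1 integral (e out))
b2 stroke at J3  (0-jn J2 has e-setter on 3)
b5 stroke at I1  (I1 outputs flow p/I1)
b6 stroke at J3  (J3 flow already set via bond 5)

3  (C1, C2, I1 all integral)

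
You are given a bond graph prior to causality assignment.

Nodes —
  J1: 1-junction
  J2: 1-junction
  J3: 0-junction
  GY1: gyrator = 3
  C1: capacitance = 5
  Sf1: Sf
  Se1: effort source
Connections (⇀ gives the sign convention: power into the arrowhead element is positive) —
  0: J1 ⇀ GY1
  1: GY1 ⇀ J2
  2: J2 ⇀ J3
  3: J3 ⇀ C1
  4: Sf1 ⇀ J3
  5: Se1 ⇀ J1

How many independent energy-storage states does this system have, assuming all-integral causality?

#4 |Sf1  (Sf1 fixes flow; stroke at Sf1)
#5 |J1  (Se1 fixes effort; stroke away)
#0 |GY1  (only one flow-in slot at J1)
#1 |GY1  (GY GY1: same side as bond 0)
#2 |J2  (1-jn J2 has f-setter on 1)
#3 |J3  (J3 needs exactly one e-in)

1  (C1 all integral)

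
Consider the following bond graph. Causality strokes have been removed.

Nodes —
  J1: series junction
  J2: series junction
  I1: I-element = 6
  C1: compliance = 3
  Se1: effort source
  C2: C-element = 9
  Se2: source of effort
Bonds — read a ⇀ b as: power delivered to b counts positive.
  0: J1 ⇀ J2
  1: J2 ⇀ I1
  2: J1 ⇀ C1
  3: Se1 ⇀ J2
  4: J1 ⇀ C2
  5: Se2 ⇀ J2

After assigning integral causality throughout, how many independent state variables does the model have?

3  (C1, C2, I1 all integral)

#3 stroke at J2  (Se1 fixes effort; stroke away)
#5 stroke at J2  (Se2 fixes effort; stroke away)
#1 stroke at I1  (I1: I, integral causality)
#0 stroke at J2  (J2 flow already set via bond 1)
#2 stroke at J1  (J1: bond 0 brought flow, rest push out)
#4 stroke at J1  (1-jn J1 has f-setter on 0)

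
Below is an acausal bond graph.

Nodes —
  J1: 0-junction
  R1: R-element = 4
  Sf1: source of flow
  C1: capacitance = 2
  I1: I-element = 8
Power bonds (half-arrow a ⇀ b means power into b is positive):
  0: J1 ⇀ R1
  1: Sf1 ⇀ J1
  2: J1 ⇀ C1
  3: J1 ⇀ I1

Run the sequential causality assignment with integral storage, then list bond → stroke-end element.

b0 →R1
b1 →Sf1
b2 →J1
b3 →I1

#1 stroke→Sf1  (Sf1 fixes flow; stroke at Sf1)
#2 stroke→J1  (C1 integral (e out))
#0 stroke→R1  (common-e at J1 fixed by 2)
#3 stroke→I1  (0-jn J1 has e-setter on 2)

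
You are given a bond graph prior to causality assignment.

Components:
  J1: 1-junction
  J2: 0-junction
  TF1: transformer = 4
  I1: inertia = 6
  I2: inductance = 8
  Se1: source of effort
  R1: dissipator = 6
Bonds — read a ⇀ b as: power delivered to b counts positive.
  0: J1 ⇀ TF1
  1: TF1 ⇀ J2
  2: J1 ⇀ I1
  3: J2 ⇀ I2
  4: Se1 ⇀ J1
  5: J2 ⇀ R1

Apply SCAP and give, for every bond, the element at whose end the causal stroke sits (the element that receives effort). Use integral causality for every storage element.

bond 0 →J1
bond 1 →TF1
bond 2 →I1
bond 3 →I2
bond 4 →J1
bond 5 →J2

bond 4 stroke→J1  (Se1 fixes effort; stroke away)
bond 2 stroke→I1  (I1 integral (f out))
bond 0 stroke→J1  (J1: bond 2 brought flow, rest push out)
bond 1 stroke→TF1  (TF1: transformer flips bond 0)
bond 3 stroke→I2  (prefer integral on I2)
bond 5 stroke→J2  (only one effort-in slot at J2)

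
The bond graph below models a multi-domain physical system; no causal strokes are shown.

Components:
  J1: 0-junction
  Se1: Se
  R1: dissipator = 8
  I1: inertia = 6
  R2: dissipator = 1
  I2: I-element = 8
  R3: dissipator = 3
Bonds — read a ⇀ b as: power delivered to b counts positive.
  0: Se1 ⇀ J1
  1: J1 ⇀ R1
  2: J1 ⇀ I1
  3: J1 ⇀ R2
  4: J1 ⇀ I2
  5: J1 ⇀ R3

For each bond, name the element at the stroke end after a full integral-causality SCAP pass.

β0 |J1  (Se1 (Se) sets effort on bond)
β1 |R1  (0-jn J1 has e-setter on 0)
β2 |I1  (J1 effort already set via bond 0)
β3 |R2  (J1: bond 0 brought effort, rest push out)
β4 |I2  (J1 effort already set via bond 0)
β5 |R3  (common-e at J1 fixed by 0)

b0 |J1
b1 |R1
b2 |I1
b3 |R2
b4 |I2
b5 |R3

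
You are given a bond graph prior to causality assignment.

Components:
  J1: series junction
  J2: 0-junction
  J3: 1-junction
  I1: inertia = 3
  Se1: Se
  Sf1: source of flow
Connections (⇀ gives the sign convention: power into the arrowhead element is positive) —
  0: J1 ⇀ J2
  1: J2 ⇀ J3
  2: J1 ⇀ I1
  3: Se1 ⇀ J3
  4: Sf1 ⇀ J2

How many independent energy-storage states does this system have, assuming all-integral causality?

1  (I1 all integral)

bond 3 |J3  (source Se1 imposes e)
bond 4 |Sf1  (Sf1 fixes flow; stroke at Sf1)
bond 1 |J2  (J3 needs exactly one f-in)
bond 0 |J1  (common-e at J2 fixed by 1)
bond 2 |I1  (J1 needs exactly one f-in)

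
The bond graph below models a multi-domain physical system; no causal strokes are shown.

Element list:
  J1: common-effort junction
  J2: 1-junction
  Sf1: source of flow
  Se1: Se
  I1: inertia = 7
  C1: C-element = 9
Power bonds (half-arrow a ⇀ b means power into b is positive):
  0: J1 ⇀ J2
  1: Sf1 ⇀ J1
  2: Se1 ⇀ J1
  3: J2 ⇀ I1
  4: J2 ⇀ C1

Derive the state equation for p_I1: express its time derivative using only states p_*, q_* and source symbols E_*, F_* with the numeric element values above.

dp_I1/dt = E_Se1 - q_C1/9

#1 |Sf1  (source Sf1 imposes f)
#2 |J1  (source Se1 imposes e)
#0 |J2  (J1 effort already set via bond 2)
#3 |I1  (I1 integral (f out))
#4 |J2  (1-jn J2 has f-setter on 3)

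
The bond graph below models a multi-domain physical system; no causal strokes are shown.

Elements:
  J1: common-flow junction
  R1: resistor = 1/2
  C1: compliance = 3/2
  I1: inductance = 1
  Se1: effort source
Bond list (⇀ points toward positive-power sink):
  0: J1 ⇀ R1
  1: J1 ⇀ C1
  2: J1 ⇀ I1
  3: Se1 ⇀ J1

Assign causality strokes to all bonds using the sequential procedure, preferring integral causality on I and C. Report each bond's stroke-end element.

β3 →J1  (Se1 (Se) sets effort on bond)
β1 →J1  (C1 integral (e out))
β2 →I1  (I1 outputs flow p/I1)
β0 →J1  (J1 flow already set via bond 2)

b0 stroke at J1
b1 stroke at J1
b2 stroke at I1
b3 stroke at J1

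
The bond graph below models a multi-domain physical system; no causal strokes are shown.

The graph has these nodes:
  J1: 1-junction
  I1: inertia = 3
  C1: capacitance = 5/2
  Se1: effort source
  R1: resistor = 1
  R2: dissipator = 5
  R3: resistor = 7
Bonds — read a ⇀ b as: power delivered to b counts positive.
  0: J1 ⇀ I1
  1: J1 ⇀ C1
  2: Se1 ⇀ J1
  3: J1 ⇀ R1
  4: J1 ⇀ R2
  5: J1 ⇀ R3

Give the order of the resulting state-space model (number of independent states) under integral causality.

2  (C1, I1 all integral)

bond 2 →J1  (Se1 (Se) sets effort on bond)
bond 0 →I1  (I1 outputs flow p/I1)
bond 1 →J1  (J1 flow already set via bond 0)
bond 3 →J1  (J1: bond 0 brought flow, rest push out)
bond 4 →J1  (1-jn J1 has f-setter on 0)
bond 5 →J1  (J1: bond 0 brought flow, rest push out)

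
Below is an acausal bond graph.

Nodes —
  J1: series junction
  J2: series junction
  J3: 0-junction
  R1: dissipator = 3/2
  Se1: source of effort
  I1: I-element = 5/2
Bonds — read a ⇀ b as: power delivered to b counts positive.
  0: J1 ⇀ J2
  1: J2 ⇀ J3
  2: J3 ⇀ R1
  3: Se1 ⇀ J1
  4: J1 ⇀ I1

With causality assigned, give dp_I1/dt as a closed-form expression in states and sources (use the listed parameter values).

dp_I1/dt = E_Se1 - 3*p_I1/5

bond 3 stroke at J1  (Se1: effort source, stroke at far end)
bond 4 stroke at I1  (I1: I, integral causality)
bond 0 stroke at J1  (1-jn J1 has f-setter on 4)
bond 1 stroke at J2  (1-jn J2 has f-setter on 0)
bond 2 stroke at J3  (J3 needs exactly one e-in)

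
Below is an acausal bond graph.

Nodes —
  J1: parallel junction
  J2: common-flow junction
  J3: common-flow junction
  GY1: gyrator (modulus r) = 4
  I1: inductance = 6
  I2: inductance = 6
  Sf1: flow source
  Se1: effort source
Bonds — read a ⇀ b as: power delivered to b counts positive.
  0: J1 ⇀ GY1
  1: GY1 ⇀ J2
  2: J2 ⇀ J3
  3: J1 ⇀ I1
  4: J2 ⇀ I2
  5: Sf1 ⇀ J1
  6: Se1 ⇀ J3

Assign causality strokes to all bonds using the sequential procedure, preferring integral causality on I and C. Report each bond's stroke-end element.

#0 |J1
#1 |J2
#2 |J2
#3 |I1
#4 |I2
#5 |Sf1
#6 |J3

b5 |Sf1  (Sf1 (Sf) sets flow on bond)
b6 |J3  (Se1 (Se) sets effort on bond)
b2 |J2  (closing 1-jn rule on J3)
b3 |I1  (I1: I, integral causality)
b0 |J1  (only one effort-in slot at J1)
b1 |J2  (GY GY1: same side as bond 0)
b4 |I2  (closing 1-jn rule on J2)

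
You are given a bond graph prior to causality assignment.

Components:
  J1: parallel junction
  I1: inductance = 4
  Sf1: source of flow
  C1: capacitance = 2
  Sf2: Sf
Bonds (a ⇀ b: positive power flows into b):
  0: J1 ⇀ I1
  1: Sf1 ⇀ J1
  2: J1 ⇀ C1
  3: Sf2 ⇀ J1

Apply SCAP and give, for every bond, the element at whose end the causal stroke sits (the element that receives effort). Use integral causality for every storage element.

β1 stroke at Sf1  (Sf1: flow source, stroke at near end)
β3 stroke at Sf2  (Sf2 (Sf) sets flow on bond)
β0 stroke at I1  (I1 outputs flow p/I1)
β2 stroke at J1  (J1: last free bond brings effort in)

bond 0 stroke→I1
bond 1 stroke→Sf1
bond 2 stroke→J1
bond 3 stroke→Sf2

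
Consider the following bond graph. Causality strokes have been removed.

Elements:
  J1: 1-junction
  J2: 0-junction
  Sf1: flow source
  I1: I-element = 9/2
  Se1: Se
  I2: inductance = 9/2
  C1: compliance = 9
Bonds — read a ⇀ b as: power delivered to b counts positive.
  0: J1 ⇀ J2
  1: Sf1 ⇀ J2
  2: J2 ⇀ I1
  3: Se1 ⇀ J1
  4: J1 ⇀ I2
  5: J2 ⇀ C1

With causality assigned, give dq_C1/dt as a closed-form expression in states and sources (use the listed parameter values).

dq_C1/dt = F_Sf1 - 2*p_I1/9 + 2*p_I2/9

β1 stroke→Sf1  (Sf1: flow source, stroke at near end)
β3 stroke→J1  (Se1 (Se) sets effort on bond)
β2 stroke→I1  (I1: I, integral causality)
β4 stroke→I2  (I2: I, integral causality)
β0 stroke→J1  (J1: bond 4 brought flow, rest push out)
β5 stroke→J2  (J2: last free bond brings effort in)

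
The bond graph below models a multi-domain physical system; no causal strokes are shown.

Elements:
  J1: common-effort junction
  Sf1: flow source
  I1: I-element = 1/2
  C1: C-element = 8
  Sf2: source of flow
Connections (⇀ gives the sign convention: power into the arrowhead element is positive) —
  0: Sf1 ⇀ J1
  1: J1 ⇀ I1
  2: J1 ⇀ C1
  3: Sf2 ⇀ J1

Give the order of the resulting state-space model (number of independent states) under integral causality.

β0 |Sf1  (source Sf1 imposes f)
β3 |Sf2  (source Sf2 imposes f)
β1 |I1  (prefer integral on I1)
β2 |J1  (only one effort-in slot at J1)

2  (C1, I1 all integral)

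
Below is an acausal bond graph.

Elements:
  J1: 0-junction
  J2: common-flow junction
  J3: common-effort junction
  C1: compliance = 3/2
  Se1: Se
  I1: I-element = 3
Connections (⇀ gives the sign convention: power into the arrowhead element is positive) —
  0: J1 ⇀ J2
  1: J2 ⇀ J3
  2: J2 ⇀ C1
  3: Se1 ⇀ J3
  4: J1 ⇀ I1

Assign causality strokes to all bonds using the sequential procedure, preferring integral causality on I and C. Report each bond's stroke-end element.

bond 0 stroke→J1
bond 1 stroke→J2
bond 2 stroke→J2
bond 3 stroke→J3
bond 4 stroke→I1

#3 stroke at J3  (Se1 (Se) sets effort on bond)
#1 stroke at J2  (common-e at J3 fixed by 3)
#2 stroke at J2  (C1: C, integral causality)
#0 stroke at J1  (J2: last free bond brings flow in)
#4 stroke at I1  (J1 effort already set via bond 0)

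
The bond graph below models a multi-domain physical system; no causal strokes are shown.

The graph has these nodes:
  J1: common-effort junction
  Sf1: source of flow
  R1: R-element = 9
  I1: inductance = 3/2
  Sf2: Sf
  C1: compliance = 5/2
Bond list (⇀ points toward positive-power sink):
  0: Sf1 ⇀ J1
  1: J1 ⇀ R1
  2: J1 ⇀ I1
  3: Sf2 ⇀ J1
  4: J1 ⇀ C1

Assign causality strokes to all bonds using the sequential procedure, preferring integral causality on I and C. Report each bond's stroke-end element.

#0 stroke at Sf1
#1 stroke at R1
#2 stroke at I1
#3 stroke at Sf2
#4 stroke at J1

β0 stroke→Sf1  (Sf1: flow source, stroke at near end)
β3 stroke→Sf2  (Sf2: flow source, stroke at near end)
β2 stroke→I1  (I1 integral (f out))
β4 stroke→J1  (prefer integral on C1)
β1 stroke→R1  (J1 effort already set via bond 4)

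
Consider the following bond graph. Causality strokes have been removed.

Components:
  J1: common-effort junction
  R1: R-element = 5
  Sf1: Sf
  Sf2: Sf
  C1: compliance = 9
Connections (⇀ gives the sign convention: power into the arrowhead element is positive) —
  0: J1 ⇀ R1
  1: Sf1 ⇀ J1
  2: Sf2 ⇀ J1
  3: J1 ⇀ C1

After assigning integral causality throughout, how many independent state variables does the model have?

β1 →Sf1  (Sf1: flow source, stroke at near end)
β2 →Sf2  (source Sf2 imposes f)
β3 →J1  (C1: C, integral causality)
β0 →R1  (J1 effort already set via bond 3)

1  (C1 all integral)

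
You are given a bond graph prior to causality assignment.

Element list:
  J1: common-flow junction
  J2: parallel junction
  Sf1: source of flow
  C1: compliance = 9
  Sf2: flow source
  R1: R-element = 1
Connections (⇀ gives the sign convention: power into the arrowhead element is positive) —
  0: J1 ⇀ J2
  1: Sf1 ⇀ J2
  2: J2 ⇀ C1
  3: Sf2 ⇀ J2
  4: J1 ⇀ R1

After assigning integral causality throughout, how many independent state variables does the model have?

b1 stroke at Sf1  (Sf1 fixes flow; stroke at Sf1)
b3 stroke at Sf2  (Sf2 (Sf) sets flow on bond)
b2 stroke at J2  (C1 integral (e out))
b0 stroke at J1  (0-jn J2 has e-setter on 2)
b4 stroke at R1  (only one flow-in slot at J1)

1  (C1 all integral)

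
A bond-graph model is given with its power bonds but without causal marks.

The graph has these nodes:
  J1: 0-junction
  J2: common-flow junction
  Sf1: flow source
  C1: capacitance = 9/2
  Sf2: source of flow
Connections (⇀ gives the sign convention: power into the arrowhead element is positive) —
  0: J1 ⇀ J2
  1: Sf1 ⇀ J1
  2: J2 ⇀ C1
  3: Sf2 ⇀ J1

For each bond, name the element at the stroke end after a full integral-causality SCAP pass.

b1 →Sf1  (Sf1: flow source, stroke at near end)
b3 →Sf2  (Sf2 (Sf) sets flow on bond)
b0 →J1  (J1: last free bond brings effort in)
b2 →J2  (J2: bond 0 brought flow, rest push out)

#0 |J1
#1 |Sf1
#2 |J2
#3 |Sf2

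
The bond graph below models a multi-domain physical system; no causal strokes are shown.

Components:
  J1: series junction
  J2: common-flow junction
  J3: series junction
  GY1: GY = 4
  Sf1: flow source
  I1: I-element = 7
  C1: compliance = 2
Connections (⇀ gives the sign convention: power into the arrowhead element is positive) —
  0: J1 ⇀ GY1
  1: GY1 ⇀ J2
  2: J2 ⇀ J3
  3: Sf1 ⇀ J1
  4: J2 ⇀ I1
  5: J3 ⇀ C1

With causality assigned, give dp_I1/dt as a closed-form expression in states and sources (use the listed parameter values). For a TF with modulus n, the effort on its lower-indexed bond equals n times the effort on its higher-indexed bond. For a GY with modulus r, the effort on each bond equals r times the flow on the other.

dp_I1/dt = 4*F_Sf1 - q_C1/2

b3 stroke→Sf1  (Sf1 fixes flow; stroke at Sf1)
b0 stroke→J1  (J1 flow already set via bond 3)
b1 stroke→J2  (through GY1, causality inverts; strokes same side of GY1)
b4 stroke→I1  (I1: I, integral causality)
b2 stroke→J2  (J2 flow already set via bond 4)
b5 stroke→J3  (J3: bond 2 brought flow, rest push out)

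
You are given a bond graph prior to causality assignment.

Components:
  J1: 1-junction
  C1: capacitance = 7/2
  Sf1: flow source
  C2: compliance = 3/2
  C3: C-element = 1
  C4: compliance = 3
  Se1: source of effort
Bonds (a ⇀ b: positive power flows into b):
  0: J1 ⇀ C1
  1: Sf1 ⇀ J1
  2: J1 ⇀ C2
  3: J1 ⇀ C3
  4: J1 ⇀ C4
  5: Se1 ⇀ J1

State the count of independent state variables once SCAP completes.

4  (C1, C2, C3, C4 all integral)

#1 →Sf1  (Sf1: flow source, stroke at near end)
#5 →J1  (Se1 (Se) sets effort on bond)
#0 →J1  (common-f at J1 fixed by 1)
#2 →J1  (J1 flow already set via bond 1)
#3 →J1  (J1 flow already set via bond 1)
#4 →J1  (J1: bond 1 brought flow, rest push out)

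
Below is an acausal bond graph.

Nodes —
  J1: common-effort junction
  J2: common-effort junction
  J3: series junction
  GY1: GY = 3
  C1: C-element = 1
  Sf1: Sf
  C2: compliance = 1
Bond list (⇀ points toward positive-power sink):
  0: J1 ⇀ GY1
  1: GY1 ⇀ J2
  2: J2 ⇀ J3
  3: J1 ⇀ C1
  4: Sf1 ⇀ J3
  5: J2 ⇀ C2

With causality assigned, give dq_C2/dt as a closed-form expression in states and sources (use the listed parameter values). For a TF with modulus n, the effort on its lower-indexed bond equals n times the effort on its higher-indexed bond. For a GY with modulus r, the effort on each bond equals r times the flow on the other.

b4 |Sf1  (Sf1 (Sf) sets flow on bond)
b2 |J3  (J3: bond 4 brought flow, rest push out)
b3 |J1  (C1: C, integral causality)
b0 |GY1  (J1 effort already set via bond 3)
b1 |GY1  (GY1 both-in/both-out from 0)
b5 |J2  (J2: last free bond brings effort in)

dq_C2/dt = -F_Sf1 + q_C1/3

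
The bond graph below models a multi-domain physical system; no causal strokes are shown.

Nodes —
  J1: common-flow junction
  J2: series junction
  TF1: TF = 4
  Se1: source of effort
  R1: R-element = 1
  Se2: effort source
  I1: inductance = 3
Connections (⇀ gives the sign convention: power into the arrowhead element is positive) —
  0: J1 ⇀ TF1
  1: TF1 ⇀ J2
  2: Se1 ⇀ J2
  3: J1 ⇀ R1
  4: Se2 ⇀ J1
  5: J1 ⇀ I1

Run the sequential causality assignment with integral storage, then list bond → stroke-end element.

b0 stroke at J1
b1 stroke at TF1
b2 stroke at J2
b3 stroke at J1
b4 stroke at J1
b5 stroke at I1

#2 stroke→J2  (Se1: effort source, stroke at far end)
#4 stroke→J1  (Se2 fixes effort; stroke away)
#1 stroke→TF1  (J2: last free bond brings flow in)
#0 stroke→J1  (TF TF1: opposite of bond 1)
#5 stroke→I1  (I1: I, integral causality)
#3 stroke→J1  (common-f at J1 fixed by 5)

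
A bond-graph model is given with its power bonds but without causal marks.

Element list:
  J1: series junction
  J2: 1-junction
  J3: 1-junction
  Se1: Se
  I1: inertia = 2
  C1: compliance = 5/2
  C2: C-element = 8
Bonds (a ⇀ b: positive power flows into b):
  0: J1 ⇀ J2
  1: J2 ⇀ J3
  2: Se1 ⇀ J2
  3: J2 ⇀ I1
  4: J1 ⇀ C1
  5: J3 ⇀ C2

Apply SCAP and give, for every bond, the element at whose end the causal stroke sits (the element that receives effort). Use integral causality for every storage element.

bond 0 stroke at J2
bond 1 stroke at J2
bond 2 stroke at J2
bond 3 stroke at I1
bond 4 stroke at J1
bond 5 stroke at J3

β2 stroke at J2  (Se1 fixes effort; stroke away)
β3 stroke at I1  (prefer integral on I1)
β0 stroke at J2  (1-jn J2 has f-setter on 3)
β1 stroke at J2  (J2 flow already set via bond 3)
β5 stroke at J3  (common-f at J3 fixed by 1)
β4 stroke at J1  (1-jn J1 has f-setter on 0)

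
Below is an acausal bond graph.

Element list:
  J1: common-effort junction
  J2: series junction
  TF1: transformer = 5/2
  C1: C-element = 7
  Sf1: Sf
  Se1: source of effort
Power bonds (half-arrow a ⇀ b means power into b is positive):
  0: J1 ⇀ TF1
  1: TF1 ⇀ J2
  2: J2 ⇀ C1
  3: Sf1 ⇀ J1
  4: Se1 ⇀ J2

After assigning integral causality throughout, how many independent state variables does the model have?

1  (C1 all integral)

β3 stroke at Sf1  (Sf1: flow source, stroke at near end)
β4 stroke at J2  (Se1 (Se) sets effort on bond)
β0 stroke at J1  (closing 0-jn rule on J1)
β1 stroke at TF1  (TF TF1: opposite of bond 0)
β2 stroke at J2  (common-f at J2 fixed by 1)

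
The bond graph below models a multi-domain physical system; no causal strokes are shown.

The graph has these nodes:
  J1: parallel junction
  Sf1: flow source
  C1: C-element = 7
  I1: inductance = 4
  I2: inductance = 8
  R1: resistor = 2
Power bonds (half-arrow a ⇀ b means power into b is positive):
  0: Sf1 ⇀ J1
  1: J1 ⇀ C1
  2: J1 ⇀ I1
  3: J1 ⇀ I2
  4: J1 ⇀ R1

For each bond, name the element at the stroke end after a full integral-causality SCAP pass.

β0 stroke→Sf1  (source Sf1 imposes f)
β1 stroke→J1  (C1 outputs effort q/C1)
β2 stroke→I1  (J1 effort already set via bond 1)
β3 stroke→I2  (common-e at J1 fixed by 1)
β4 stroke→R1  (0-jn J1 has e-setter on 1)

bond 0 →Sf1
bond 1 →J1
bond 2 →I1
bond 3 →I2
bond 4 →R1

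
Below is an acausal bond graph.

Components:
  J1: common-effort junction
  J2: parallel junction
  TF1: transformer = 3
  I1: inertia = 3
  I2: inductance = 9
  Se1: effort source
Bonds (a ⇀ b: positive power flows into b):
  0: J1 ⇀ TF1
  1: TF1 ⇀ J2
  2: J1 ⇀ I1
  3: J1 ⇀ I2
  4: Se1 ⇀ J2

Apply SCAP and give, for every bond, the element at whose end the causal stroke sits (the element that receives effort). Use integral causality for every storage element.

β0 →J1
β1 →TF1
β2 →I1
β3 →I2
β4 →J2

β4 →J2  (Se1 (Se) sets effort on bond)
β1 →TF1  (J2: bond 4 brought effort, rest push out)
β0 →J1  (through TF1, causality passes straight; one stroke at TF1)
β2 →I1  (common-e at J1 fixed by 0)
β3 →I2  (common-e at J1 fixed by 0)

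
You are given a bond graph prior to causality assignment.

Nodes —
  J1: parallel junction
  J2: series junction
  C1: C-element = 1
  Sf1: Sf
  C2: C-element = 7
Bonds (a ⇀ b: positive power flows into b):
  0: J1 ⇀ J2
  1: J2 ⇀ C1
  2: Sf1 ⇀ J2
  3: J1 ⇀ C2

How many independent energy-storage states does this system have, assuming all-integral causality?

bond 2 stroke→Sf1  (source Sf1 imposes f)
bond 0 stroke→J2  (1-jn J2 has f-setter on 2)
bond 1 stroke→J2  (J2: bond 2 brought flow, rest push out)
bond 3 stroke→J1  (closing 0-jn rule on J1)

2  (C1, C2 all integral)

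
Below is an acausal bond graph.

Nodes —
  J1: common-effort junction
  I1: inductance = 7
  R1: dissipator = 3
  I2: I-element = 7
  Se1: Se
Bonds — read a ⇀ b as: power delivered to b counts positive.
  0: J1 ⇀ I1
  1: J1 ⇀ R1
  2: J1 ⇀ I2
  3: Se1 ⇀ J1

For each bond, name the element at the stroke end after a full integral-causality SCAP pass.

#3 stroke at J1  (source Se1 imposes e)
#0 stroke at I1  (J1 effort already set via bond 3)
#1 stroke at R1  (0-jn J1 has e-setter on 3)
#2 stroke at I2  (J1 effort already set via bond 3)

b0 |I1
b1 |R1
b2 |I2
b3 |J1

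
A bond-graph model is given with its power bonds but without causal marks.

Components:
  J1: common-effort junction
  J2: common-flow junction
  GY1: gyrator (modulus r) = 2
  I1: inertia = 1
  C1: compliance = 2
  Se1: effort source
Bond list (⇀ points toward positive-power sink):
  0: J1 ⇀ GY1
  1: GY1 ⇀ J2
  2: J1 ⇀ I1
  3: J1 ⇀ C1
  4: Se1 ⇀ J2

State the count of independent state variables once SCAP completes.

2  (C1, I1 all integral)

β4 |J2  (Se1 fixes effort; stroke away)
β1 |GY1  (closing 1-jn rule on J2)
β0 |GY1  (through GY1, causality inverts; strokes same side of GY1)
β2 |I1  (prefer integral on I1)
β3 |J1  (J1: last free bond brings effort in)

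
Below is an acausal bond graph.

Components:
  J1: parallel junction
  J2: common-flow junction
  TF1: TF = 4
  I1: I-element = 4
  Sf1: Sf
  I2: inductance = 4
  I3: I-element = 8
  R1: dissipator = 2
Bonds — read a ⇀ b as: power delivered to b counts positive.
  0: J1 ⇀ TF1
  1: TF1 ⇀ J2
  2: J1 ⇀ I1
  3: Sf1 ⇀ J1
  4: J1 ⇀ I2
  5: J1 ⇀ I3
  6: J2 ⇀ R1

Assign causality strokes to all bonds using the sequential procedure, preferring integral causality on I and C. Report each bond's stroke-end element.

b3 |Sf1  (Sf1 (Sf) sets flow on bond)
b2 |I1  (prefer integral on I1)
b4 |I2  (I2 outputs flow p/I2)
b5 |I3  (I3 outputs flow p/I3)
b0 |J1  (J1: last free bond brings effort in)
b1 |TF1  (TF TF1: opposite of bond 0)
b6 |J2  (common-f at J2 fixed by 1)

b0 stroke at J1
b1 stroke at TF1
b2 stroke at I1
b3 stroke at Sf1
b4 stroke at I2
b5 stroke at I3
b6 stroke at J2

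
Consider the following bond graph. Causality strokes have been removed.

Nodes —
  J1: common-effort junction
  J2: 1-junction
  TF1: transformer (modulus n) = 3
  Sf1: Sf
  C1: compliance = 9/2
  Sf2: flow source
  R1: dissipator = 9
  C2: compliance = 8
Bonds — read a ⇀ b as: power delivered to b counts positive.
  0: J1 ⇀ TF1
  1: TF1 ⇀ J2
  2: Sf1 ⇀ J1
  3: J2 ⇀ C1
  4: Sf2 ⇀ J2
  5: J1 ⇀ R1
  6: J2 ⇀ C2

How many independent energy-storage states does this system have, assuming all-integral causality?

2  (C1, C2 all integral)

β2 stroke→Sf1  (Sf1: flow source, stroke at near end)
β4 stroke→Sf2  (source Sf2 imposes f)
β1 stroke→J2  (common-f at J2 fixed by 4)
β3 stroke→J2  (1-jn J2 has f-setter on 4)
β6 stroke→J2  (J2 flow already set via bond 4)
β0 stroke→TF1  (through TF1, causality passes straight; one stroke at TF1)
β5 stroke→J1  (J1 needs exactly one e-in)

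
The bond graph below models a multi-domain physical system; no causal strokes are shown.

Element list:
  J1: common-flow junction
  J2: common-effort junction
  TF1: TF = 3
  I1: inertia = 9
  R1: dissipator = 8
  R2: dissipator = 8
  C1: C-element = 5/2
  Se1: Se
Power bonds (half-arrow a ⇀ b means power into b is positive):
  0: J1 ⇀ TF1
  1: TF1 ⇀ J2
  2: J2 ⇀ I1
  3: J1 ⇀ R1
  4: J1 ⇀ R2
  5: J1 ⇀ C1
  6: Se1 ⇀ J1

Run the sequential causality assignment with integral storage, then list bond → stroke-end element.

b0 stroke→TF1
b1 stroke→J2
b2 stroke→I1
b3 stroke→J1
b4 stroke→J1
b5 stroke→J1
b6 stroke→J1

β6 stroke→J1  (Se1: effort source, stroke at far end)
β2 stroke→I1  (I1 outputs flow p/I1)
β1 stroke→J2  (J2: last free bond brings effort in)
β0 stroke→TF1  (through TF1, causality passes straight; one stroke at TF1)
β3 stroke→J1  (J1 flow already set via bond 0)
β4 stroke→J1  (J1: bond 0 brought flow, rest push out)
β5 stroke→J1  (J1: bond 0 brought flow, rest push out)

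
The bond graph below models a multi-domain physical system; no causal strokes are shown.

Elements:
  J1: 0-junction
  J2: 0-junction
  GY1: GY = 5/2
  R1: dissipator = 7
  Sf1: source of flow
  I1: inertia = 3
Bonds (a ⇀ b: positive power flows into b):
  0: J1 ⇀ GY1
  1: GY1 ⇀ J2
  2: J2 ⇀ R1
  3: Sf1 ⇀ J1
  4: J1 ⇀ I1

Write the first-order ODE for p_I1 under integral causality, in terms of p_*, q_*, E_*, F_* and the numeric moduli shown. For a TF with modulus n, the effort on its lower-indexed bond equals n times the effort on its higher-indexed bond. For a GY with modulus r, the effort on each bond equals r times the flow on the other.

dp_I1/dt = 25*F_Sf1/28 - 25*p_I1/84

b3 stroke at Sf1  (source Sf1 imposes f)
b4 stroke at I1  (I1: I, integral causality)
b0 stroke at J1  (J1: last free bond brings effort in)
b1 stroke at J2  (GY1: gyrator matches bond 0)
b2 stroke at R1  (common-e at J2 fixed by 1)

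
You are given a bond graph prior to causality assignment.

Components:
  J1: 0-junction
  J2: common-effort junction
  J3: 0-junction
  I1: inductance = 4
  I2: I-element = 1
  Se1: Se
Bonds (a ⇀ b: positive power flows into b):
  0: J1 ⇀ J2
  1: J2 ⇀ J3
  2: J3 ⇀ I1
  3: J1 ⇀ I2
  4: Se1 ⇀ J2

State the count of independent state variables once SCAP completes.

b4 stroke→J2  (Se1 (Se) sets effort on bond)
b0 stroke→J1  (J2: bond 4 brought effort, rest push out)
b1 stroke→J3  (0-jn J2 has e-setter on 4)
b2 stroke→I1  (0-jn J3 has e-setter on 1)
b3 stroke→I2  (0-jn J1 has e-setter on 0)

2  (I1, I2 all integral)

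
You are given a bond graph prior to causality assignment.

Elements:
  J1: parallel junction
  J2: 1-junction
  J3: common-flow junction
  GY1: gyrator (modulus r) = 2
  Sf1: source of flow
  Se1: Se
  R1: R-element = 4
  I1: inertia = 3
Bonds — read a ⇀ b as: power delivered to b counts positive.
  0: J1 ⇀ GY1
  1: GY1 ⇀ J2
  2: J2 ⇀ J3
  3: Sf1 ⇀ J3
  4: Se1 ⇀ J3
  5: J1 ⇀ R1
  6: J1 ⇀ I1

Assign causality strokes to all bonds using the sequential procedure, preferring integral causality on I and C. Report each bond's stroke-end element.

β0 stroke at J1
β1 stroke at J2
β2 stroke at J3
β3 stroke at Sf1
β4 stroke at J3
β5 stroke at R1
β6 stroke at I1

β3 →Sf1  (Sf1 fixes flow; stroke at Sf1)
β4 →J3  (Se1 (Se) sets effort on bond)
β2 →J3  (common-f at J3 fixed by 3)
β1 →J2  (common-f at J2 fixed by 2)
β0 →J1  (GY1: gyrator matches bond 1)
β5 →R1  (J1 effort already set via bond 0)
β6 →I1  (common-e at J1 fixed by 0)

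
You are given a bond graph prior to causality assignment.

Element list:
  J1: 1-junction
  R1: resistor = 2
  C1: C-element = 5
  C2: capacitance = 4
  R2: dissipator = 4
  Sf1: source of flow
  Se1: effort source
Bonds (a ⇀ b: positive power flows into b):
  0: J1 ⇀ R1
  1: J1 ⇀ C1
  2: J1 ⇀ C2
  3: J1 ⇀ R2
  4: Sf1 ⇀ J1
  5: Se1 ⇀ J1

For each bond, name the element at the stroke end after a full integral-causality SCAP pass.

#4 |Sf1  (Sf1 fixes flow; stroke at Sf1)
#5 |J1  (source Se1 imposes e)
#0 |J1  (J1: bond 4 brought flow, rest push out)
#1 |J1  (1-jn J1 has f-setter on 4)
#2 |J1  (J1 flow already set via bond 4)
#3 |J1  (J1 flow already set via bond 4)

bond 0 |J1
bond 1 |J1
bond 2 |J1
bond 3 |J1
bond 4 |Sf1
bond 5 |J1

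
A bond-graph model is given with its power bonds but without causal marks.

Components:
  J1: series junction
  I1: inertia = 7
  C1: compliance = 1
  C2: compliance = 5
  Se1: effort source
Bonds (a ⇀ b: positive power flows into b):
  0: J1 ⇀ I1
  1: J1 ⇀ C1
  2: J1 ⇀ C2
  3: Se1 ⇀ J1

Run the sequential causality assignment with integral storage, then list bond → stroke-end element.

b3 stroke→J1  (Se1: effort source, stroke at far end)
b0 stroke→I1  (I1 outputs flow p/I1)
b1 stroke→J1  (J1: bond 0 brought flow, rest push out)
b2 stroke→J1  (J1 flow already set via bond 0)

β0 stroke at I1
β1 stroke at J1
β2 stroke at J1
β3 stroke at J1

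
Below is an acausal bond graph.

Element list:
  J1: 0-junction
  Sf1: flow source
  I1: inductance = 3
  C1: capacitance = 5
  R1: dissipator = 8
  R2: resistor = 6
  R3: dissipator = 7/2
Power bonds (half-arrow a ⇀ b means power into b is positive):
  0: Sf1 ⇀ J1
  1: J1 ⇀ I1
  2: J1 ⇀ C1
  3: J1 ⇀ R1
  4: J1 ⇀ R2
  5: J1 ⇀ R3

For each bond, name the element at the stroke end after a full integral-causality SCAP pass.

β0 stroke at Sf1
β1 stroke at I1
β2 stroke at J1
β3 stroke at R1
β4 stroke at R2
β5 stroke at R3

β0 →Sf1  (source Sf1 imposes f)
β1 →I1  (I1 outputs flow p/I1)
β2 →J1  (C1: C, integral causality)
β3 →R1  (J1 effort already set via bond 2)
β4 →R2  (J1 effort already set via bond 2)
β5 →R3  (common-e at J1 fixed by 2)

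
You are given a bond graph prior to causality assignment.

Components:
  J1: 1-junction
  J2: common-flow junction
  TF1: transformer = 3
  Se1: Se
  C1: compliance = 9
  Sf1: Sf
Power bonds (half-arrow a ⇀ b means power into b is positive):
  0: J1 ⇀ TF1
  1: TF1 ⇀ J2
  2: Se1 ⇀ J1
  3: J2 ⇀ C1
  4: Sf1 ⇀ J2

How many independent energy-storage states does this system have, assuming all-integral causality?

β2 stroke→J1  (Se1 (Se) sets effort on bond)
β4 stroke→Sf1  (Sf1 fixes flow; stroke at Sf1)
β0 stroke→TF1  (J1 needs exactly one f-in)
β1 stroke→J2  (common-f at J2 fixed by 4)
β3 stroke→J2  (J2 flow already set via bond 4)

1  (C1 all integral)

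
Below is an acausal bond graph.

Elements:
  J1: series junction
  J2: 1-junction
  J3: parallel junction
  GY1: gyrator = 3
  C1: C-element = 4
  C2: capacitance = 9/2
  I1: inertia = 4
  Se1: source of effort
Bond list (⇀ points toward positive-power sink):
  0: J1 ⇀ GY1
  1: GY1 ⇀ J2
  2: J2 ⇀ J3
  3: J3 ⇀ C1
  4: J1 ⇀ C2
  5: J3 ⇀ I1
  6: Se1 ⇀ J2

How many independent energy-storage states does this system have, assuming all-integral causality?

3  (C1, C2, I1 all integral)

bond 6 |J2  (source Se1 imposes e)
bond 3 |J3  (C1: C, integral causality)
bond 2 |J2  (J3: bond 3 brought effort, rest push out)
bond 5 |I1  (0-jn J3 has e-setter on 3)
bond 1 |GY1  (only one flow-in slot at J2)
bond 0 |GY1  (GY GY1: same side as bond 1)
bond 4 |J1  (J1 flow already set via bond 0)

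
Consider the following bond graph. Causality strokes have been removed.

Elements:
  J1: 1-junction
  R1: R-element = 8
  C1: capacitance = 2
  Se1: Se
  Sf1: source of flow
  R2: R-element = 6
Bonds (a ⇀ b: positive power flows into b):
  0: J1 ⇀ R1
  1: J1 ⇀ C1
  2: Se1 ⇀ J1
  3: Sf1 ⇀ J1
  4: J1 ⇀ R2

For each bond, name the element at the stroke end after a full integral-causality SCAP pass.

#2 stroke→J1  (Se1: effort source, stroke at far end)
#3 stroke→Sf1  (Sf1: flow source, stroke at near end)
#0 stroke→J1  (common-f at J1 fixed by 3)
#1 stroke→J1  (1-jn J1 has f-setter on 3)
#4 stroke→J1  (common-f at J1 fixed by 3)

β0 stroke at J1
β1 stroke at J1
β2 stroke at J1
β3 stroke at Sf1
β4 stroke at J1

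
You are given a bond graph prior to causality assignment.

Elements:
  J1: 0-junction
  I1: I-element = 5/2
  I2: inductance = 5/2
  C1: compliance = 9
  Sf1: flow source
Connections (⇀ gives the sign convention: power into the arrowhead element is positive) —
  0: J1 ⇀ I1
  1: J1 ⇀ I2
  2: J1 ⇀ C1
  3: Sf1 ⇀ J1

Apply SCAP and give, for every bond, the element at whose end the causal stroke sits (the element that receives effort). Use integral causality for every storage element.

β3 |Sf1  (Sf1 fixes flow; stroke at Sf1)
β0 |I1  (I1 outputs flow p/I1)
β1 |I2  (I2 outputs flow p/I2)
β2 |J1  (J1: last free bond brings effort in)

β0 →I1
β1 →I2
β2 →J1
β3 →Sf1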